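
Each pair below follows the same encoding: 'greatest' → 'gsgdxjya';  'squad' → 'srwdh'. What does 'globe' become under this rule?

The shift increases by 1 at each position, starting from +0: 0, 1, 2, ….
Applying it to globe: g+0=g, l+1=m, o+2=q, b+3=e, e+4=i.

gmqei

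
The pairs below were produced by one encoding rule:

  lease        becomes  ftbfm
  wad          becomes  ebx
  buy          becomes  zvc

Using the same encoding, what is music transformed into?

djtvn

The word is reversed, then every letter is shifted forward by 1.
Applying it to music: reverse → cisum; then shift: c+1=d, i+1=j, s+1=t, u+1=v, m+1=n.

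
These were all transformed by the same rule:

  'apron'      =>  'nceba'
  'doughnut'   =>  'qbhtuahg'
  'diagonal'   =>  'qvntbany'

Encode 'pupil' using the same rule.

chcvy

Compare letters: a→n is +13, p→c is +13, r→e is +13 — a constant shift. This is a Caesar cipher with shift 13.
For pupil: p+13=c, u+13=h, p+13=c, i+13=v, l+13=y.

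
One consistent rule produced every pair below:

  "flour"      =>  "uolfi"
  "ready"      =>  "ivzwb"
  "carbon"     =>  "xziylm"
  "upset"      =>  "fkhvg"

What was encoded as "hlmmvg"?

sonnet

This is an affine cipher: with a=0,…,z=25, each position x becomes (25x+25) mod 26.
Decoding hlmmvg: h(7)→25·(7−25)≡18=s; l(11)→25·(11−25)≡14=o; m(12)→25·(12−25)≡13=n; m(12)→25·(12−25)≡13=n; v(21)→25·(21−25)≡4=e; g(6)→25·(6−25)≡19=t (all mod 26).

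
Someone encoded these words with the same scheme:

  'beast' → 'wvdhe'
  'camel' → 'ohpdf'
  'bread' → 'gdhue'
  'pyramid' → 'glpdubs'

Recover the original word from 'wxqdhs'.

peanut

Two steps: reverse the string, then apply a Caesar shift of +3.
Undoing it on wxqdhs: shift back: w−3=t, x−3=u, q−3=n, d−3=a, h−3=e, s−3=p → tunaep; then reverse → peanut.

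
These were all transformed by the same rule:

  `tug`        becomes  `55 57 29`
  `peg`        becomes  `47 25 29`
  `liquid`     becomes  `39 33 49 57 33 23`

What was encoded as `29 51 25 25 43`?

t(#20)→55 and u(#21)→57: differences scale by 2, so n = 2·pos + 15. With a=1..z=26, the number is 2·pos + 15.
Decoding 29 51 25 25 43: 29→(29−15)÷2=7=g, 51→(51−15)÷2=18=r, 25→(25−15)÷2=5=e, 25→(25−15)÷2=5=e, 43→(43−15)÷2=14=n.

green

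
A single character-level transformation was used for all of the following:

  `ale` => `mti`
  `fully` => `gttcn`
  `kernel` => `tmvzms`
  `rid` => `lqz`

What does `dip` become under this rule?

Read the word backwards and shift each letter +8.
Applying it to dip: reverse → pid; then shift: p+8=x, i+8=q, d+8=l.

xql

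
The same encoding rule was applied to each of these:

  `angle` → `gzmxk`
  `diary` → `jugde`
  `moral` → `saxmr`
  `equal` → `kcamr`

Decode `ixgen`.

clash

Shifts by position in angle: pos 0: a→g (+6), pos 1: n→z (+12), pos 2: g→m (+6), pos 3: l→x (+12) — repeating every 2. It's a Vigenère-style cipher with numeric key [6,12]: position i shifts by key[i mod 2].
Undoing it on ixgen: i−6=c, x−12=l, g−6=a, e−12=s, n−6=h.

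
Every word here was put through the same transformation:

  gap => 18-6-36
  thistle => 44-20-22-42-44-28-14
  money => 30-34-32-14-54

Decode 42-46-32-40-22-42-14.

sunrise

The formula is n = 2×(alphabet index, a=1) + 4.
Decoding 42-46-32-40-22-42-14: 42→(42−4)÷2=19=s, 46→(46−4)÷2=21=u, 32→(32−4)÷2=14=n, 40→(40−4)÷2=18=r, 22→(22−4)÷2=9=i, 42→(42−4)÷2=19=s, 14→(14−4)÷2=5=e.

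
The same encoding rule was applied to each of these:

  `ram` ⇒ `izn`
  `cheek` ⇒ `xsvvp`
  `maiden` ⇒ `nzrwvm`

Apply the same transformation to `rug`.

ift

Letters are reflected about the middle of the alphabet (position → 25−position): Atbash.
On rug: r↔i, u↔f, g↔t.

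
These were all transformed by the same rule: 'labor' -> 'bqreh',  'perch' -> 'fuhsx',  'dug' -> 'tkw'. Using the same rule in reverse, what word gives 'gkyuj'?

Compare letters: l→b is +16, a→q is +16, b→r is +16 — a constant shift. This is a Caesar cipher with shift 16.
Reversing it on gkyuj: g−16=q, k−16=u, y−16=i, u−16=e, j−16=t.

quiet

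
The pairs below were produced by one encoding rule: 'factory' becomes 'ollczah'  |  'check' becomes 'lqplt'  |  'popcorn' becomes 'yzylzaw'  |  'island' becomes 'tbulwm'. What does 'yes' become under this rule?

Vowels shift forward by 11 and consonants shift forward by 9.
For yes: y(cons)+9=h, e(vowel)+11=p, s(cons)+9=b.

hpb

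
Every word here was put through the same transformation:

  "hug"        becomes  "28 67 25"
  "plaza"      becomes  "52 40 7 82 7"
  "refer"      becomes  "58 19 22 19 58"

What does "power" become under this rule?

h(#8)→28 and u(#21)→67: differences scale by 3, so n = 3·pos + 4. With a=1..z=26, the number is 3·pos + 4.
On power: p=16→52, o=15→49, w=23→73, e=5→19, r=18→58.

52 49 73 19 58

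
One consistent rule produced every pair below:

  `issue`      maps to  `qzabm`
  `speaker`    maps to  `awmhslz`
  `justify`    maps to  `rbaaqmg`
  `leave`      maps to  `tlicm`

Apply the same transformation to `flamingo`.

A repeating key of period 2 is used — shifts +8, +7 over and over.
For flamingo: f+8=n, l+7=s, a+8=i, m+7=t, i+8=q, n+7=u, g+8=o, o+7=v.

nsitquov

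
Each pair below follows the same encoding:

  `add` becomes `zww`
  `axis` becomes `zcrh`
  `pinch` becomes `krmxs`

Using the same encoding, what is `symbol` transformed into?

hbnylo

Each pair mirrors across the alphabet (a↔z, d↔w, d↔w): positions sum to 25. Each letter is replaced by its mirror in the alphabet: a↔z, b↔y, c↔x, and so on (the Atbash cipher).
Applying it to symbol: s↔h, y↔b, m↔n, b↔y, o↔l, l↔o.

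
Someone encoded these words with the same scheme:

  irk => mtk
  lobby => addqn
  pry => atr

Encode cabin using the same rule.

The output letters match the input read backwards, each shifted +2: irk reversed is kri. The word is reversed, then every letter is shifted forward by 2.
For cabin: reverse → nibac; then shift: n+2=p, i+2=k, b+2=d, a+2=c, c+2=e.

pkdce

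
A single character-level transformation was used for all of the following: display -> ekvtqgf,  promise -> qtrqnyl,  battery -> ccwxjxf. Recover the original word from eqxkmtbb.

Letter i (0-indexed) is shifted by i+1, so successive shifts are 1, 2, 3, ….
Decoding eqxkmtbb: e−1=d, q−2=o, x−3=u, k−4=g, m−5=h, t−6=n, b−7=u, b−8=t.

doughnut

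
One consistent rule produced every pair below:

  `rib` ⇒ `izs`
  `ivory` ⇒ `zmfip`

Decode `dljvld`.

Compare letters: r→i is +17, i→z is +17, b→s is +17 — a constant shift. Each letter is shifted forward by 17 in the alphabet (a Caesar shift of +17).
Undoing it on dljvld: d−17=m, l−17=u, j−17=s, v−17=e, l−17=u, d−17=m.

museum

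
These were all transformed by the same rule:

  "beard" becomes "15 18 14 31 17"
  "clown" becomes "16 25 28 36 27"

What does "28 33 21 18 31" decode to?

other

b is letter #2 and maps to 15: an offset of 13. Letters become their 1-based position plus 13 (so a→14, b→15, …).
Decoding 28 33 21 18 31: 28→(28−13)÷1=15=o, 33→(33−13)÷1=20=t, 21→(21−13)÷1=8=h, 18→(18−13)÷1=5=e, 31→(31−13)÷1=18=r.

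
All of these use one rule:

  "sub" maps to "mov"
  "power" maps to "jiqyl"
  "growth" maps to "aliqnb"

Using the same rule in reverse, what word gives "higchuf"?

Compare letters: s→m is +20, u→o is +20, b→v is +20 — a constant shift. Each letter is shifted forward by 20 in the alphabet (a Caesar shift of +20).
Decoding higchuf: h−20=n, i−20=o, g−20=m, c−20=i, h−20=n, u−20=a, f−20=l.

nominal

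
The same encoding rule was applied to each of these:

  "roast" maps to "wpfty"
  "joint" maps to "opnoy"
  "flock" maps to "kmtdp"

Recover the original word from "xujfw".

Shifts by position in roast: pos 0: r→w (+5), pos 1: o→p (+1), pos 2: a→f (+5), pos 3: s→t (+1) — repeating every 2. The shifts repeat in a cycle of length 2: positions 0,1,… shift by +5, +1, then the pattern repeats.
Undoing it on xujfw: x−5=s, u−1=t, j−5=e, f−1=e, w−5=r.

steer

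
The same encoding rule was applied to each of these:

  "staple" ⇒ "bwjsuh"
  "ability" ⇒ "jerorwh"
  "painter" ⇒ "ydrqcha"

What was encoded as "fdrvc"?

waist

A repeating key of period 2 is used — shifts +9, +3 over and over.
Reversing it on fdrvc: f−9=w, d−3=a, r−9=i, v−3=s, c−9=t.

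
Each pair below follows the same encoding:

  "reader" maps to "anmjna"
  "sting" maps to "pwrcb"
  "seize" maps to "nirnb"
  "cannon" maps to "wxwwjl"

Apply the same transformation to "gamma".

jvvjp

Read the word backwards and shift each letter +9.
For gamma: reverse → ammag; then shift: a+9=j, m+9=v, m+9=v, a+9=j, g+9=p.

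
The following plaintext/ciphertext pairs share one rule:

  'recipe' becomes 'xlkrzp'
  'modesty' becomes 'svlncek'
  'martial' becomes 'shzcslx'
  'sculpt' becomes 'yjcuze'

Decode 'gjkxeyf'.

In recipe: r→x is +6, e→l is +7, c→k is +8, i→r is +9 — the shift increases by 1 each position. The shift increases by 1 at each position, starting from +6: 6, 7, 8, ….
Reversing it on gjkxeyf: g−6=a, j−7=c, k−8=c, x−9=o, e−10=u, y−11=n, f−12=t.

account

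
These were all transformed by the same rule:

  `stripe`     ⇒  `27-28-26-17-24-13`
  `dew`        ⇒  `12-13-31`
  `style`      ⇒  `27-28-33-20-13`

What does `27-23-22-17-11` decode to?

sonic

s is letter #19 and maps to 27: an offset of 8. Each letter is replaced by its alphabet position (a=1..z=26) + 8.
Reversing it on 27-23-22-17-11: 27→(27−8)÷1=19=s, 23→(23−8)÷1=15=o, 22→(22−8)÷1=14=n, 17→(17−8)÷1=9=i, 11→(11−8)÷1=3=c.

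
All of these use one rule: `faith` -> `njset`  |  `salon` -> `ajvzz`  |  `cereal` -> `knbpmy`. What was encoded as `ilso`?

In faith: f→n is +8, a→j is +9, i→s is +10, t→e is +11 — the shift increases by 1 each position. The shift increases by 1 at each position, starting from +8: 8, 9, 10, ….
Undoing it on ilso: i−8=a, l−9=c, s−10=i, o−11=d.

acid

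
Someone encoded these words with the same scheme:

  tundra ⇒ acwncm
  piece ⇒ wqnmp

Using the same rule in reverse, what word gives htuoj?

alley

In tundra: t→a is +7, u→c is +8, n→w is +9, d→n is +10 — the shift increases by 1 each position. Letter i (0-indexed) is shifted by i+7, so successive shifts are 7, 8, 9, ….
Reversing it on htuoj: h−7=a, t−8=l, u−9=l, o−10=e, j−11=y.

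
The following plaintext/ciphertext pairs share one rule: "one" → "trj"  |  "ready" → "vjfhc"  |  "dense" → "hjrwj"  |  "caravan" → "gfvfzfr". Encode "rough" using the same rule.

The shift depends on letter class: consonant n→r is +4, but vowel o→t is +5. The rule splits by letter class: vowels +5, consonants +4.
On rough: r(cons)+4=v, o(vowel)+5=t, u(vowel)+5=z, g(cons)+4=k, h(cons)+4=l.

vtzkl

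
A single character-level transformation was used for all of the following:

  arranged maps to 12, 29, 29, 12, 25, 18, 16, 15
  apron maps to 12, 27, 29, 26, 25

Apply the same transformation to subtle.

a is letter #1 and maps to 12: an offset of 11. Each letter is replaced by its alphabet position (a=1..z=26) + 11.
Applying it to subtle: s=19→30, u=21→32, b=2→13, t=20→31, l=12→23, e=5→16.

30, 32, 13, 31, 23, 16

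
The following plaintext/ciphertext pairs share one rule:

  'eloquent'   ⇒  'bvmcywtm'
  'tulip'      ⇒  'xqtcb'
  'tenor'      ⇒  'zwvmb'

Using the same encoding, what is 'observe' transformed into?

mdzmajw

The output letters match the input read backwards, each shifted +8: eloquent reversed is tneuqole. Read the word backwards and shift each letter +8.
For observe: reverse → evresbo; then shift: e+8=m, v+8=d, r+8=z, e+8=m, s+8=a, b+8=j, o+8=w.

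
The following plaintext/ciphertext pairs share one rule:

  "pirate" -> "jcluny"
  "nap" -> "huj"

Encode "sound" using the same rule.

Compare letters: p→j is +20, i→c is +20, r→l is +20 — a constant shift. It's a constant shift of +20 (ROT20).
Applying it to sound: s+20=m, o+20=i, u+20=o, n+20=h, d+20=x.

miohx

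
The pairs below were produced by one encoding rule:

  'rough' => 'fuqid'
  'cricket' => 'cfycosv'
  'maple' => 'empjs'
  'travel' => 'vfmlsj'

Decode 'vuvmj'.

total

r(17)→f(5) and o(14)→u(20) fit y≡21x+12 (mod 26); the inverse of 21 mod 26 is 5. Each letter's alphabet position (a=0..z=25) is mapped through 21·x+12 mod 26 — an affine cipher.
Undoing it on vuvmj: v(21)→5·(21−12)≡19=t; u(20)→5·(20−12)≡14=o; v(21)→5·(21−12)≡19=t; m(12)→5·(12−12)≡0=a; j(9)→5·(9−12)≡11=l (all mod 26).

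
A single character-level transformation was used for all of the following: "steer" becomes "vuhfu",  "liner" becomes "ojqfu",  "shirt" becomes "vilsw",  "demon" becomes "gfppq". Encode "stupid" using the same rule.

vuxqle

Shifts by position in steer: pos 0: s→v (+3), pos 1: t→u (+1), pos 2: e→h (+3), pos 3: e→f (+1) — repeating every 2. The shifts repeat in a cycle of length 2: positions 0,1,… shift by +3, +1, then the pattern repeats.
For stupid: s+3=v, t+1=u, u+3=x, p+1=q, i+3=l, d+1=e.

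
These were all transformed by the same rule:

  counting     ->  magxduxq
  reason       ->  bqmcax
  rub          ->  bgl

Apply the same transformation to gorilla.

qabuvvm

Vowels shift forward by 12 and consonants shift forward by 10.
Applying it to gorilla: g(cons)+10=q, o(vowel)+12=a, r(cons)+10=b, i(vowel)+12=u, l(cons)+10=v, l(cons)+10=v, a(vowel)+12=m.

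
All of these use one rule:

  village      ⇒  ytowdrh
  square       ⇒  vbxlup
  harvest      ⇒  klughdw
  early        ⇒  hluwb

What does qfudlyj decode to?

nursing

Shifts by position in village: pos 0: v→y (+3), pos 1: i→t (+11), pos 2: l→o (+3), pos 3: l→w (+11) — repeating every 2. A repeating key of period 2 is used — shifts +3, +11 over and over.
Reversing it on qfudlyj: q−3=n, f−11=u, u−3=r, d−11=s, l−3=i, y−11=n, j−3=g.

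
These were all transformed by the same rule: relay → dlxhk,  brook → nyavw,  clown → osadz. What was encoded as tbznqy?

hunger

Shifts by position in relay: pos 0: r→d (+12), pos 1: e→l (+7), pos 2: l→x (+12), pos 3: a→h (+7) — repeating every 2. It's a Vigenère-style cipher with numeric key [12,7]: position i shifts by key[i mod 2].
Decoding tbznqy: t−12=h, b−7=u, z−12=n, n−7=g, q−12=e, y−7=r.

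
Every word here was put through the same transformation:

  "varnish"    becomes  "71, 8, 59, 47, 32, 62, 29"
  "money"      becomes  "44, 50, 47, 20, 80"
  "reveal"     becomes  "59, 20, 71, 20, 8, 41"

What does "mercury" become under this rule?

v(#22)→71 and a(#1)→8: differences scale by 3, so n = 3·pos + 5. With a=1..z=26, the number is 3·pos + 5.
On mercury: m=13→44, e=5→20, r=18→59, c=3→14, u=21→68, r=18→59, y=25→80.

44, 20, 59, 14, 68, 59, 80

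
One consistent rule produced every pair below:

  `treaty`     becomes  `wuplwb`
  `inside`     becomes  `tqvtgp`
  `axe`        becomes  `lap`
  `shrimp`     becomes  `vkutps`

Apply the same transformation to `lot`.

ozw

The shift depends on letter class: consonant t→w is +3, but vowel e→p is +11. Vowels shift forward by 11 and consonants shift forward by 3.
For lot: l(cons)+3=o, o(vowel)+11=z, t(cons)+3=w.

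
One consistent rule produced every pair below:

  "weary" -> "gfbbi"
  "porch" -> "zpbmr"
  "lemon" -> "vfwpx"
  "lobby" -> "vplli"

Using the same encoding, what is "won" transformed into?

The shift depends on letter class: consonant w→g is +10, but vowel e→f is +1. Vowels shift forward by 1 and consonants shift forward by 10.
Applying it to won: w(cons)+10=g, o(vowel)+1=p, n(cons)+10=x.

gpx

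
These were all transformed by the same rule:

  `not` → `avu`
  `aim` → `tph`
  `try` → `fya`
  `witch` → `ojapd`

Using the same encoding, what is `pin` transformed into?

upw

Two steps: reverse the string, then apply a Caesar shift of +7.
On pin: reverse → nip; then shift: n+7=u, i+7=p, p+7=w.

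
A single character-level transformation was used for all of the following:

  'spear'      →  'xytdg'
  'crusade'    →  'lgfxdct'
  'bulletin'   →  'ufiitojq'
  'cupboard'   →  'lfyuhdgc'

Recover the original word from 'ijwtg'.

liver

Treating letters as 0–25, the rule is x ↦ 17x + 3 (mod 26).
Reversing it on ijwtg: i(8)→23·(8−3)≡11=l; j(9)→23·(9−3)≡8=i; w(22)→23·(22−3)≡21=v; t(19)→23·(19−3)≡4=e; g(6)→23·(6−3)≡17=r (all mod 26).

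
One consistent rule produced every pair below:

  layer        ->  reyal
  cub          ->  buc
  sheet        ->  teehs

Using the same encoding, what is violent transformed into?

tneloiv

The output letters match the input read backwards: layer reversed is reyal. The word is simply reversed.
On violent: reverse → tneloiv.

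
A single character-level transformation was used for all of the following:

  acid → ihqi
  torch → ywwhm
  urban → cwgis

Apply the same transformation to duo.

icw

Vowels shift forward by 8 and consonants shift forward by 5.
Applying it to duo: d(cons)+5=i, u(vowel)+8=c, o(vowel)+8=w.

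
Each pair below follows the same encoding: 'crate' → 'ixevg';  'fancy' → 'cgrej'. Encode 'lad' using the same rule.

hep

The output letters match the input read backwards, each shifted +4: crate reversed is etarc. The word is reversed, then every letter is shifted forward by 4.
Applying it to lad: reverse → dal; then shift: d+4=h, a+4=e, l+4=p.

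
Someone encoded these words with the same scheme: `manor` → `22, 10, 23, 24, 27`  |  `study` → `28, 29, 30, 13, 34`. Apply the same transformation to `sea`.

28, 14, 10

m is letter #13 and maps to 22: an offset of 9. The number is (letter's place in the alphabet, a=1) + 9.
Applying it to sea: s=19→28, e=5→14, a=1→10.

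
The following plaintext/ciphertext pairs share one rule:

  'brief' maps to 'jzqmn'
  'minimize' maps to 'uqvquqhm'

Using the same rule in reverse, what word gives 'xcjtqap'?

It's a constant shift of +8 (ROT8).
Decoding xcjtqap: x−8=p, c−8=u, j−8=b, t−8=l, q−8=i, a−8=s, p−8=h.

publish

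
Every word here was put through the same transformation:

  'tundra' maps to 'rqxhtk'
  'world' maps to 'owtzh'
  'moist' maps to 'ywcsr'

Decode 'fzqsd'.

flush

t(19)→r(17) and u(20)→q(16) fit y≡25x+10 (mod 26); the inverse of 25 mod 26 is 25. Each letter's alphabet position (a=0..z=25) is mapped through 25·x+10 mod 26 — an affine cipher.
Reversing it on fzqsd: f(5)→25·(5−10)≡5=f; z(25)→25·(25−10)≡11=l; q(16)→25·(16−10)≡20=u; s(18)→25·(18−10)≡18=s; d(3)→25·(3−10)≡7=h (all mod 26).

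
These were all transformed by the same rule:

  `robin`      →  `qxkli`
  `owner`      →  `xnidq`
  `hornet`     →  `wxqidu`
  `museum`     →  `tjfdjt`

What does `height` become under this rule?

wdlhwu

This is an affine cipher: with a=0,…,z=25, each position x becomes (15x+21) mod 26.
For height: h(7)→15·7+21≡22=w; e(4)→15·4+21≡3=d; i(8)→15·8+21≡11=l; g(6)→15·6+21≡7=h; h(7)→15·7+21≡22=w; t(19)→15·19+21≡20=u (all mod 26).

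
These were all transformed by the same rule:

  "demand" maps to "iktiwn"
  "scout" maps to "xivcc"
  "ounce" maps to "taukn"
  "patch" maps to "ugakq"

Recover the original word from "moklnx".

hidden

The shift increases by 1 at each position, starting from +5: 5, 6, 7, ….
Reversing it on moklnx: m−5=h, o−6=i, k−7=d, l−8=d, n−9=e, x−10=n.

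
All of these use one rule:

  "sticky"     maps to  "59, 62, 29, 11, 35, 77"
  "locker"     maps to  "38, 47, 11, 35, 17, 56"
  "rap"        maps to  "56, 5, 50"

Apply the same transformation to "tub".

s(#19)→59 and t(#20)→62: differences scale by 3, so n = 3·pos + 2. Each letter becomes 3×(its alphabet position, a=1..z=26) + 2.
On tub: t=20→62, u=21→65, b=2→8.

62, 65, 8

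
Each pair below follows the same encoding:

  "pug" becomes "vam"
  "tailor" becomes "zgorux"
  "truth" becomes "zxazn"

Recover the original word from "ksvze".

Compare letters: p→v is +6, u→a is +6, g→m is +6 — a constant shift. This is a Caesar cipher with shift 6.
Undoing it on ksvze: k−6=e, s−6=m, v−6=p, z−6=t, e−6=y.

empty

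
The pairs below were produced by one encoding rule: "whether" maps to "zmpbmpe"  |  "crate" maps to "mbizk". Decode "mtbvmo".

Two steps: reverse the string, then apply a Caesar shift of +8.
Decoding mtbvmo: shift back: m−8=e, t−8=l, b−8=t, v−8=n, m−8=e, o−8=g → eltneg; then reverse → gentle.

gentle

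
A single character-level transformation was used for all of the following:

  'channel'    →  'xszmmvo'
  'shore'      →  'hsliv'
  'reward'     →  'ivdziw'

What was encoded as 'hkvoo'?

Each pair mirrors across the alphabet (c↔x, h↔s, a↔z): positions sum to 25. Letters are reflected about the middle of the alphabet (position → 25−position): Atbash.
Decoding hkvoo: h↔s, k↔p, v↔e, o↔l, o↔l.

spell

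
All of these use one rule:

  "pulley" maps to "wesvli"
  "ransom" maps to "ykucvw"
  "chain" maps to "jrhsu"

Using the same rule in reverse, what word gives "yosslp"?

Shifts by position in pulley: pos 0: p→w (+7), pos 1: u→e (+10), pos 2: l→s (+7), pos 3: l→v (+10) — repeating every 2. A repeating key of period 2 is used — shifts +7, +10 over and over.
Reversing it on yosslp: y−7=r, o−10=e, s−7=l, s−10=i, l−7=e, p−10=f.

relief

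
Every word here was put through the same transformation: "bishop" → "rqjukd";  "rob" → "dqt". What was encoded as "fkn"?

lid

The output letters match the input read backwards, each shifted +2: bishop reversed is pohsib. The word is reversed, then every letter is shifted forward by 2.
Reversing it on fkn: shift back: f−2=d, k−2=i, n−2=l → dil; then reverse → lid.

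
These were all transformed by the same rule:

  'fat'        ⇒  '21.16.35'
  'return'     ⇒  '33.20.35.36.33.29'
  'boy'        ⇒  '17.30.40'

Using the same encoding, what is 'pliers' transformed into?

f is letter #6 and maps to 21: an offset of 15. Each letter is replaced by its alphabet position (a=1..z=26) + 15.
For pliers: p=16→31, l=12→27, i=9→24, e=5→20, r=18→33, s=19→34.

31.27.24.20.33.34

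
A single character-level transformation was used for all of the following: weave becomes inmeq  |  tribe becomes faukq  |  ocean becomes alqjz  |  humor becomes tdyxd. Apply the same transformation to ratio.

Shifts by position in weave: pos 0: w→i (+12), pos 1: e→n (+9), pos 2: a→m (+12), pos 3: v→e (+9) — repeating every 2. The shifts repeat in a cycle of length 2: positions 0,1,… shift by +12, +9, then the pattern repeats.
For ratio: r+12=d, a+9=j, t+12=f, i+9=r, o+12=a.

djfra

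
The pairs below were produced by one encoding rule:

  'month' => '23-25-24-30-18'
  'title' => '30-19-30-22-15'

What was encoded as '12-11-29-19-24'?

basin

Letters become their 1-based position plus 10 (so a→11, b→12, …).
Undoing it on 12-11-29-19-24: 12→(12−10)÷1=2=b, 11→(11−10)÷1=1=a, 29→(29−10)÷1=19=s, 19→(19−10)÷1=9=i, 24→(24−10)÷1=14=n.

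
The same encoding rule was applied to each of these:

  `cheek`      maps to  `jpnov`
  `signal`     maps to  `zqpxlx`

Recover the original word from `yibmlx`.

rascal

The shift increases by 1 at each position, starting from +7: 7, 8, 9, ….
Decoding yibmlx: y−7=r, i−8=a, b−9=s, m−10=c, l−11=a, x−12=l.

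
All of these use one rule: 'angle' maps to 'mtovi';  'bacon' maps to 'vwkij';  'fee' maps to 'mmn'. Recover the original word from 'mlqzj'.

The word is reversed, then every letter is shifted forward by 8.
Undoing it on mlqzj: shift back: m−8=e, l−8=d, q−8=i, z−8=r, j−8=b → edirb; then reverse → bride.

bride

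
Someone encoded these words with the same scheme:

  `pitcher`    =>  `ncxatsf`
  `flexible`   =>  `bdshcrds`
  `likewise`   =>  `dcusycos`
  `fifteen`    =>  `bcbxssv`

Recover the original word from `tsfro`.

p(15)→n(13) and i(8)→c(2) fit y≡9x+8 (mod 26); the inverse of 9 mod 26 is 3. Treating letters as 0–25, the rule is x ↦ 9x + 8 (mod 26).
Undoing it on tsfro: t(19)→3·(19−8)≡7=h; s(18)→3·(18−8)≡4=e; f(5)→3·(5−8)≡17=r; r(17)→3·(17−8)≡1=b; o(14)→3·(14−8)≡18=s (all mod 26).

herbs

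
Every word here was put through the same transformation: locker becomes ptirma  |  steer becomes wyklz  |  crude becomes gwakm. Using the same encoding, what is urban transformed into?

ywhhv

In locker: l→p is +4, o→t is +5, c→i is +6, k→r is +7 — the shift increases by 1 each position. Letter i (0-indexed) is shifted by i+4, so successive shifts are 4, 5, 6, ….
For urban: u+4=y, r+5=w, b+6=h, a+7=h, n+8=v.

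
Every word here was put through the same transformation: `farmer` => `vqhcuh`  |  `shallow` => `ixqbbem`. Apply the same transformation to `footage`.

veejqwu

Every letter moves 16 places later in the alphabet, wrapping around z→a.
On footage: f+16=v, o+16=e, o+16=e, t+16=j, a+16=q, g+16=w, e+16=u.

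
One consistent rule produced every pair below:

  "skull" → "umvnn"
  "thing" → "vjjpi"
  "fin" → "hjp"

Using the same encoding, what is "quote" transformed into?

The shift depends on letter class: consonant s→u is +2, but vowel u→v is +1. The rule splits by letter class: vowels +1, consonants +2.
For quote: q(cons)+2=s, u(vowel)+1=v, o(vowel)+1=p, t(cons)+2=v, e(vowel)+1=f.

svpvf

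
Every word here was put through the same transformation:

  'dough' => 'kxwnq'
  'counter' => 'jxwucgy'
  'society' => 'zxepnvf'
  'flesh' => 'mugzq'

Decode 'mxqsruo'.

foolish

Shifts by position in dough: pos 0: d→k (+7), pos 1: o→x (+9), pos 2: u→w (+2), pos 3: g→n (+7), pos 4: h→q (+9) — repeating every 3. A repeating key of period 3 is used — shifts +7, +9, +2 over and over.
Reversing it on mxqsruo: m−7=f, x−9=o, q−2=o, s−7=l, r−9=i, u−2=s, o−7=h.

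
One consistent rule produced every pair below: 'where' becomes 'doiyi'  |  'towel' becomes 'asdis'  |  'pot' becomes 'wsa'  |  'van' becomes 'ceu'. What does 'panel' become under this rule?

weuis

The shift depends on letter class: consonant w→d is +7, but vowel e→i is +4. Two shifts are in play — +4 for a/e/i/o/u, +7 for every other letter.
On panel: p(cons)+7=w, a(vowel)+4=e, n(cons)+7=u, e(vowel)+4=i, l(cons)+7=s.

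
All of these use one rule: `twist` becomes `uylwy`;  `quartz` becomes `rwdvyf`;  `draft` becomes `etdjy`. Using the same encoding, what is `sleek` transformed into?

In twist: t→u is +1, w→y is +2, i→l is +3, s→w is +4 — the shift increases by 1 each position. Each letter shifts forward by (position + 1), i.e. 1, 2, 3, … — the shift grows by one for each successive letter.
For sleek: s+1=t, l+2=n, e+3=h, e+4=i, k+5=p.

tnhip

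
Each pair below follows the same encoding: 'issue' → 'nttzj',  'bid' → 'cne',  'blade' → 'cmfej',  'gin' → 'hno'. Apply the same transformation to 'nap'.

ofq

The shift depends on letter class: consonant s→t is +1, but vowel i→n is +5. The rule splits by letter class: vowels +5, consonants +1.
For nap: n(cons)+1=o, a(vowel)+5=f, p(cons)+1=q.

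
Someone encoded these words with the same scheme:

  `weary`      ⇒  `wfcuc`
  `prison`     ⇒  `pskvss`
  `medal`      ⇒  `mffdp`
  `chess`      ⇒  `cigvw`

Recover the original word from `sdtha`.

screw

The shift increases by 1 at each position, starting from +0: 0, 1, 2, ….
Reversing it on sdtha: s−0=s, d−1=c, t−2=r, h−3=e, a−4=w.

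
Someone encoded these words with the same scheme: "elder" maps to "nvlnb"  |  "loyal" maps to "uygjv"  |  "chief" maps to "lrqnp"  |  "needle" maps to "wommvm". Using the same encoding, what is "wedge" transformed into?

folpo

The shifts repeat in a cycle of length 3: positions 0,1,… shift by +9, +10, +8, then the pattern repeats.
On wedge: w+9=f, e+10=o, d+8=l, g+9=p, e+10=o.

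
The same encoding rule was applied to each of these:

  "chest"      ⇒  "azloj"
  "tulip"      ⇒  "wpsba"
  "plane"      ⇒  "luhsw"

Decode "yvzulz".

sensor

The output letters match the input read backwards, each shifted +7: chest reversed is tsehc. Read the word backwards and shift each letter +7.
Reversing it on yvzulz: shift back: y−7=r, v−7=o, z−7=s, u−7=n, l−7=e, z−7=s → rosnes; then reverse → sensor.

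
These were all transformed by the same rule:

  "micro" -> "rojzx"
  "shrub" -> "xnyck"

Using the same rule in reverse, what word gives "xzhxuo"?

In micro: m→r is +5, i→o is +6, c→j is +7, r→z is +8 — the shift increases by 1 each position. Letter i (0-indexed) is shifted by i+5, so successive shifts are 5, 6, 7, ….
Reversing it on xzhxuo: x−5=s, z−6=t, h−7=a, x−8=p, u−9=l, o−10=e.

staple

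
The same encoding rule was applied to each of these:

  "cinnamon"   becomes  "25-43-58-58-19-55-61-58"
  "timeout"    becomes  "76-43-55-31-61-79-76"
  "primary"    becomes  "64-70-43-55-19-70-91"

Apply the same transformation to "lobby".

52-61-22-22-91

With a=1..z=26, the number is 3·pos + 16.
For lobby: l=12→52, o=15→61, b=2→22, b=2→22, y=25→91.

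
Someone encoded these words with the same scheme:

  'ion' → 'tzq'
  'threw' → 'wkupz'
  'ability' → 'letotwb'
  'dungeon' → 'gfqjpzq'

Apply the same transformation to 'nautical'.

qlfwtflo

The rule splits by letter class: vowels +11, consonants +3.
On nautical: n(cons)+3=q, a(vowel)+11=l, u(vowel)+11=f, t(cons)+3=w, i(vowel)+11=t, c(cons)+3=f, a(vowel)+11=l, l(cons)+3=o.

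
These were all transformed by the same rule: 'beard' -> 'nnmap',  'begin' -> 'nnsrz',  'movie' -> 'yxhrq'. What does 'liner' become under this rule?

xrznd

The shifts repeat in a cycle of length 2: positions 0,1,… shift by +12, +9, then the pattern repeats.
For liner: l+12=x, i+9=r, n+12=z, e+9=n, r+12=d.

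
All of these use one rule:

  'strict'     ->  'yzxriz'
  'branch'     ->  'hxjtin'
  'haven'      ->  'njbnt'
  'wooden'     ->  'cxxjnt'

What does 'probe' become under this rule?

The shift depends on letter class: consonant s→y is +6, but vowel i→r is +9. The rule splits by letter class: vowels +9, consonants +6.
Applying it to probe: p(cons)+6=v, r(cons)+6=x, o(vowel)+9=x, b(cons)+6=h, e(vowel)+9=n.

vxxhn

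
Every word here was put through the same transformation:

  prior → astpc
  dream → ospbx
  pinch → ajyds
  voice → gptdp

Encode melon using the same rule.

xfwpy

Shifts by position in prior: pos 0: p→a (+11), pos 1: r→s (+1), pos 2: i→t (+11), pos 3: o→p (+1) — repeating every 2. A repeating key of period 2 is used — shifts +11, +1 over and over.
On melon: m+11=x, e+1=f, l+11=w, o+1=p, n+11=y.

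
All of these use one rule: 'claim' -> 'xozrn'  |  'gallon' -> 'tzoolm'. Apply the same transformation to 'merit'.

Each pair mirrors across the alphabet (c↔x, l↔o, a↔z): positions sum to 25. Letters are reflected about the middle of the alphabet (position → 25−position): Atbash.
On merit: m↔n, e↔v, r↔i, i↔r, t↔g.

nvirg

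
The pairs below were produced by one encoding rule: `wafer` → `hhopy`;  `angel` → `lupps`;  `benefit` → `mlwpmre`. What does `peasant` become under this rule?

Shifts by position in wafer: pos 0: w→h (+11), pos 1: a→h (+7), pos 2: f→o (+9), pos 3: e→p (+11), pos 4: r→y (+7) — repeating every 3. It's a Vigenère-style cipher with numeric key [11,7,9]: position i shifts by key[i mod 3].
Applying it to peasant: p+11=a, e+7=l, a+9=j, s+11=d, a+7=h, n+9=w, t+11=e.

aljdhwe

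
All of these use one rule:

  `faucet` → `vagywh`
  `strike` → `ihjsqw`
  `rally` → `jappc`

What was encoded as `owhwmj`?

meteor

Treating letters as 0–25, the rule is x ↦ 25x + 0 (mod 26).
Reversing it on owhwmj: o(14)→25·(14−0)≡12=m; w(22)→25·(22−0)≡4=e; h(7)→25·(7−0)≡19=t; w(22)→25·(22−0)≡4=e; m(12)→25·(12−0)≡14=o; j(9)→25·(9−0)≡17=r (all mod 26).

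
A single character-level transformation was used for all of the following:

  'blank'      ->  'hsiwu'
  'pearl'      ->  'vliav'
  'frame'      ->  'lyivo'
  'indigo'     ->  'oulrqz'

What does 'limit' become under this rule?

The shift increases by 1 at each position, starting from +6: 6, 7, 8, ….
Applying it to limit: l+6=r, i+7=p, m+8=u, i+9=r, t+10=d.

rpurd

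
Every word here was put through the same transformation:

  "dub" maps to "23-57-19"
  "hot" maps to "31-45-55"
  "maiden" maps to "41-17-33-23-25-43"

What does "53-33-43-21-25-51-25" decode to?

sincere

The formula is n = 2×(alphabet index, a=1) + 15.
Decoding 53-33-43-21-25-51-25: 53→(53−15)÷2=19=s, 33→(33−15)÷2=9=i, 43→(43−15)÷2=14=n, 21→(21−15)÷2=3=c, 25→(25−15)÷2=5=e, 51→(51−15)÷2=18=r, 25→(25−15)÷2=5=e.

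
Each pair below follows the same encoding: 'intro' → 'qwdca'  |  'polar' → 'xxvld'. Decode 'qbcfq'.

Letter i (0-indexed) is shifted by i+8, so successive shifts are 8, 9, 10, ….
Decoding qbcfq: q−8=i, b−9=s, c−10=s, f−11=u, q−12=e.

issue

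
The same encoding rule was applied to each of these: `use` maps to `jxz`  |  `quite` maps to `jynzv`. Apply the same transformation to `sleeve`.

jajjqx

The output letters match the input read backwards, each shifted +5: use reversed is esu. Read the word backwards and shift each letter +5.
Applying it to sleeve: reverse → eveels; then shift: e+5=j, v+5=a, e+5=j, e+5=j, l+5=q, s+5=x.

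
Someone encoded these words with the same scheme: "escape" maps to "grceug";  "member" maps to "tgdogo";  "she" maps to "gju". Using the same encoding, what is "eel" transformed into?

ngg

The output letters match the input read backwards, each shifted +2: escape reversed is epacse. The word is reversed, then every letter is shifted forward by 2.
Applying it to eel: reverse → lee; then shift: l+2=n, e+2=g, e+2=g.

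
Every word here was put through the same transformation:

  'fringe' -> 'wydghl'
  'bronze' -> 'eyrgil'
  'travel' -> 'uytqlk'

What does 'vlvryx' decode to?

f(5)→w(22) and r(17)→y(24) fit y≡11x+19 (mod 26); the inverse of 11 mod 26 is 19. Each letter's alphabet position (a=0..z=25) is mapped through 11·x+19 mod 26 — an affine cipher.
Undoing it on vlvryx: v(21)→19·(21−19)≡12=m; l(11)→19·(11−19)≡4=e; v(21)→19·(21−19)≡12=m; r(17)→19·(17−19)≡14=o; y(24)→19·(24−19)≡17=r; x(23)→19·(23−19)≡24=y (all mod 26).

memory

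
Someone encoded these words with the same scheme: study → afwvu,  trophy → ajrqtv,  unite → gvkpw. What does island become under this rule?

fpcnuk

The output letters match the input read backwards, each shifted +2: study reversed is yduts. Read the word backwards and shift each letter +2.
Applying it to island: reverse → dnalsi; then shift: d+2=f, n+2=p, a+2=c, l+2=n, s+2=u, i+2=k.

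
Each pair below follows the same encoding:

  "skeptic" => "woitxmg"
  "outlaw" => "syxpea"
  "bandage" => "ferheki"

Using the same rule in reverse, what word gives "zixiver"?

veteran

Compare letters: s→w is +4, k→o is +4, e→i is +4 — a constant shift. Each letter is shifted forward by 4 in the alphabet (a Caesar shift of +4).
Undoing it on zixiver: z−4=v, i−4=e, x−4=t, i−4=e, v−4=r, e−4=a, r−4=n.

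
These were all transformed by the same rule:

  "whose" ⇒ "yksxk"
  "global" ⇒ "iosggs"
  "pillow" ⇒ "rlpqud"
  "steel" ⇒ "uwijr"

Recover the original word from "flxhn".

ditch

In whose: w→y is +2, h→k is +3, o→s is +4, s→x is +5 — the shift increases by 1 each position. Letter i (0-indexed) is shifted by i+2, so successive shifts are 2, 3, 4, ….
Reversing it on flxhn: f−2=d, l−3=i, x−4=t, h−5=c, n−6=h.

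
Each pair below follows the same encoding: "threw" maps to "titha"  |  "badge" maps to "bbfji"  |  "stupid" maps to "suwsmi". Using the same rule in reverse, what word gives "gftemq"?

gerbil

In threw: t→t is +0, h→i is +1, r→t is +2, e→h is +3 — the shift increases by 1 each position. Each letter shifts forward by its position index (0, 1, 2, …) — the shift grows by one for each successive letter.
Decoding gftemq: g−0=g, f−1=e, t−2=r, e−3=b, m−4=i, q−5=l.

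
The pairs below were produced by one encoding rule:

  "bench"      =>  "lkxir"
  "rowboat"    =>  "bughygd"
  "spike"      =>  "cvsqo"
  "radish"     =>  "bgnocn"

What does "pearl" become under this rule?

Shifts by position in bench: pos 0: b→l (+10), pos 1: e→k (+6), pos 2: n→x (+10), pos 3: c→i (+6) — repeating every 2. The shifts repeat in a cycle of length 2: positions 0,1,… shift by +10, +6, then the pattern repeats.
On pearl: p+10=z, e+6=k, a+10=k, r+6=x, l+10=v.

zkkxv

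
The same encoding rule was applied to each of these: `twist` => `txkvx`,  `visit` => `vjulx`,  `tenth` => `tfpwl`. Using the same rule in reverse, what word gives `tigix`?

theft

In twist: t→t is +0, w→x is +1, i→k is +2, s→v is +3 — the shift increases by 1 each position. Each letter shifts forward by its position index (0, 1, 2, …) — the shift grows by one for each successive letter.
Reversing it on tigix: t−0=t, i−1=h, g−2=e, i−3=f, x−4=t.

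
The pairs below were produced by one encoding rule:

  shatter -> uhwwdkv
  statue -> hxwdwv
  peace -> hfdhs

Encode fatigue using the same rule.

hxjlwdi

The output letters match the input read backwards, each shifted +3: shatter reversed is rettahs. Two steps: reverse the string, then apply a Caesar shift of +3.
Applying it to fatigue: reverse → eugitaf; then shift: e+3=h, u+3=x, g+3=j, i+3=l, t+3=w, a+3=d, f+3=i.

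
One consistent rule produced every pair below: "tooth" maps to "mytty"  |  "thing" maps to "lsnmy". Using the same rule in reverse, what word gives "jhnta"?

voice

The output letters match the input read backwards, each shifted +5: tooth reversed is htoot. Read the word backwards and shift each letter +5.
Reversing it on jhnta: shift back: j−5=e, h−5=c, n−5=i, t−5=o, a−5=v → eciov; then reverse → voice.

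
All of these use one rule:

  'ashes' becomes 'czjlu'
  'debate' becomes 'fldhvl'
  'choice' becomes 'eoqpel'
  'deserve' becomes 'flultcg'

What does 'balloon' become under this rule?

It's a Vigenère-style cipher with numeric key [2,7]: position i shifts by key[i mod 2].
For balloon: b+2=d, a+7=h, l+2=n, l+7=s, o+2=q, o+7=v, n+2=p.

dhnsqvp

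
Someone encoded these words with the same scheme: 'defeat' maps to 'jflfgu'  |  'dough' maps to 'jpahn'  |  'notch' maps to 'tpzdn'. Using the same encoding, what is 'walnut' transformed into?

A repeating key of period 2 is used — shifts +6, +1 over and over.
For walnut: w+6=c, a+1=b, l+6=r, n+1=o, u+6=a, t+1=u.

cbroau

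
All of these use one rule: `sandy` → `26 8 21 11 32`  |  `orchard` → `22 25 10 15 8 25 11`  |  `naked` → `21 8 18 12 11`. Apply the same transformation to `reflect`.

25 12 13 19 12 10 27

The number is (letter's place in the alphabet, a=1) + 7.
For reflect: r=18→25, e=5→12, f=6→13, l=12→19, e=5→12, c=3→10, t=20→27.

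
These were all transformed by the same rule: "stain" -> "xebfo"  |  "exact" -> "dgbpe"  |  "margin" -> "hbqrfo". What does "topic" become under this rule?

s(18)→x(23) and t(19)→e(4) fit y≡7x+1 (mod 26); the inverse of 7 mod 26 is 15. This is an affine cipher: with a=0,…,z=25, each position x becomes (7x+1) mod 26.
For topic: t(19)→7·19+1≡4=e; o(14)→7·14+1≡21=v; p(15)→7·15+1≡2=c; i(8)→7·8+1≡5=f; c(2)→7·2+1≡15=p (all mod 26).

evcfp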